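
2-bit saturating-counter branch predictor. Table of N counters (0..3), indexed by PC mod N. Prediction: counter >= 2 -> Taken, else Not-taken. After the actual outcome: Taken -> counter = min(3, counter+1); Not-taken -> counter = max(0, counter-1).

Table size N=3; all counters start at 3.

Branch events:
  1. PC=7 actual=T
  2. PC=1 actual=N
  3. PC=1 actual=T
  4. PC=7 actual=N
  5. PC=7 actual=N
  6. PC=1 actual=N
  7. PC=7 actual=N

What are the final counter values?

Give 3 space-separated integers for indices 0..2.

Answer: 3 0 3

Derivation:
Ev 1: PC=7 idx=1 pred=T actual=T -> ctr[1]=3
Ev 2: PC=1 idx=1 pred=T actual=N -> ctr[1]=2
Ev 3: PC=1 idx=1 pred=T actual=T -> ctr[1]=3
Ev 4: PC=7 idx=1 pred=T actual=N -> ctr[1]=2
Ev 5: PC=7 idx=1 pred=T actual=N -> ctr[1]=1
Ev 6: PC=1 idx=1 pred=N actual=N -> ctr[1]=0
Ev 7: PC=7 idx=1 pred=N actual=N -> ctr[1]=0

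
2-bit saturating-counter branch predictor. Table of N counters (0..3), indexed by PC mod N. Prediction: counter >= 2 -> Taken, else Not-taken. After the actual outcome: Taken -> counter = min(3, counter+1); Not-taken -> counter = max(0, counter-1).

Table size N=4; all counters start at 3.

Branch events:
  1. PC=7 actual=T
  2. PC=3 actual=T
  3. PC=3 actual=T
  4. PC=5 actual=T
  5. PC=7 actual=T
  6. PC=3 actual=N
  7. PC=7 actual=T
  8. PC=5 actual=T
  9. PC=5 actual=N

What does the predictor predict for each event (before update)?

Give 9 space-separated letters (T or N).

Answer: T T T T T T T T T

Derivation:
Ev 1: PC=7 idx=3 pred=T actual=T -> ctr[3]=3
Ev 2: PC=3 idx=3 pred=T actual=T -> ctr[3]=3
Ev 3: PC=3 idx=3 pred=T actual=T -> ctr[3]=3
Ev 4: PC=5 idx=1 pred=T actual=T -> ctr[1]=3
Ev 5: PC=7 idx=3 pred=T actual=T -> ctr[3]=3
Ev 6: PC=3 idx=3 pred=T actual=N -> ctr[3]=2
Ev 7: PC=7 idx=3 pred=T actual=T -> ctr[3]=3
Ev 8: PC=5 idx=1 pred=T actual=T -> ctr[1]=3
Ev 9: PC=5 idx=1 pred=T actual=N -> ctr[1]=2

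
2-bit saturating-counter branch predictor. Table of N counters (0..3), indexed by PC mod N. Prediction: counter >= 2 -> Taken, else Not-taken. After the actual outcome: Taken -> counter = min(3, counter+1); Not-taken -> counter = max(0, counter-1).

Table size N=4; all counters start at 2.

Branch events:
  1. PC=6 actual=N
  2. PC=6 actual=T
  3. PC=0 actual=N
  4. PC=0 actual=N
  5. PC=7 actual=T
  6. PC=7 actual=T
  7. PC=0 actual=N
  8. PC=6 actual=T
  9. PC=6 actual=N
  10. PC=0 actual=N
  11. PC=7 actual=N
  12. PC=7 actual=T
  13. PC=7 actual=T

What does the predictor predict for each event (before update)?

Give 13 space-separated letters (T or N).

Answer: T N T N T T N T T N T T T

Derivation:
Ev 1: PC=6 idx=2 pred=T actual=N -> ctr[2]=1
Ev 2: PC=6 idx=2 pred=N actual=T -> ctr[2]=2
Ev 3: PC=0 idx=0 pred=T actual=N -> ctr[0]=1
Ev 4: PC=0 idx=0 pred=N actual=N -> ctr[0]=0
Ev 5: PC=7 idx=3 pred=T actual=T -> ctr[3]=3
Ev 6: PC=7 idx=3 pred=T actual=T -> ctr[3]=3
Ev 7: PC=0 idx=0 pred=N actual=N -> ctr[0]=0
Ev 8: PC=6 idx=2 pred=T actual=T -> ctr[2]=3
Ev 9: PC=6 idx=2 pred=T actual=N -> ctr[2]=2
Ev 10: PC=0 idx=0 pred=N actual=N -> ctr[0]=0
Ev 11: PC=7 idx=3 pred=T actual=N -> ctr[3]=2
Ev 12: PC=7 idx=3 pred=T actual=T -> ctr[3]=3
Ev 13: PC=7 idx=3 pred=T actual=T -> ctr[3]=3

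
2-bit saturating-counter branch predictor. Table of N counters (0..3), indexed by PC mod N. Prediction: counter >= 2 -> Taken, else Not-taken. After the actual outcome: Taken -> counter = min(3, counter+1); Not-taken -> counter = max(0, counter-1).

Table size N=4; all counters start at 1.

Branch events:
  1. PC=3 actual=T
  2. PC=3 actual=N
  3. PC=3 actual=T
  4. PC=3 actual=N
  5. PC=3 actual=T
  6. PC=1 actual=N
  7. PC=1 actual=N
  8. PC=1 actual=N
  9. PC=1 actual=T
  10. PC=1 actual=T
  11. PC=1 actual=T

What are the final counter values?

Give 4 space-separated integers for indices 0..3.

Ev 1: PC=3 idx=3 pred=N actual=T -> ctr[3]=2
Ev 2: PC=3 idx=3 pred=T actual=N -> ctr[3]=1
Ev 3: PC=3 idx=3 pred=N actual=T -> ctr[3]=2
Ev 4: PC=3 idx=3 pred=T actual=N -> ctr[3]=1
Ev 5: PC=3 idx=3 pred=N actual=T -> ctr[3]=2
Ev 6: PC=1 idx=1 pred=N actual=N -> ctr[1]=0
Ev 7: PC=1 idx=1 pred=N actual=N -> ctr[1]=0
Ev 8: PC=1 idx=1 pred=N actual=N -> ctr[1]=0
Ev 9: PC=1 idx=1 pred=N actual=T -> ctr[1]=1
Ev 10: PC=1 idx=1 pred=N actual=T -> ctr[1]=2
Ev 11: PC=1 idx=1 pred=T actual=T -> ctr[1]=3

Answer: 1 3 1 2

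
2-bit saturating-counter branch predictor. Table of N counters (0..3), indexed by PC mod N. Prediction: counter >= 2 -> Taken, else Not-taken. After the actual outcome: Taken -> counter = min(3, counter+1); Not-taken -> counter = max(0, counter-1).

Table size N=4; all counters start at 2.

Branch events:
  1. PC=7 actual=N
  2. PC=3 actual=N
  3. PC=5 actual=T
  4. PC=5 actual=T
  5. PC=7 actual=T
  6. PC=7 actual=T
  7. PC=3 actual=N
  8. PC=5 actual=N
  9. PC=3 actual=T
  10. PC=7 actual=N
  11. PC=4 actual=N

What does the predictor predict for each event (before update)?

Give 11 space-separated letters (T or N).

Ev 1: PC=7 idx=3 pred=T actual=N -> ctr[3]=1
Ev 2: PC=3 idx=3 pred=N actual=N -> ctr[3]=0
Ev 3: PC=5 idx=1 pred=T actual=T -> ctr[1]=3
Ev 4: PC=5 idx=1 pred=T actual=T -> ctr[1]=3
Ev 5: PC=7 idx=3 pred=N actual=T -> ctr[3]=1
Ev 6: PC=7 idx=3 pred=N actual=T -> ctr[3]=2
Ev 7: PC=3 idx=3 pred=T actual=N -> ctr[3]=1
Ev 8: PC=5 idx=1 pred=T actual=N -> ctr[1]=2
Ev 9: PC=3 idx=3 pred=N actual=T -> ctr[3]=2
Ev 10: PC=7 idx=3 pred=T actual=N -> ctr[3]=1
Ev 11: PC=4 idx=0 pred=T actual=N -> ctr[0]=1

Answer: T N T T N N T T N T T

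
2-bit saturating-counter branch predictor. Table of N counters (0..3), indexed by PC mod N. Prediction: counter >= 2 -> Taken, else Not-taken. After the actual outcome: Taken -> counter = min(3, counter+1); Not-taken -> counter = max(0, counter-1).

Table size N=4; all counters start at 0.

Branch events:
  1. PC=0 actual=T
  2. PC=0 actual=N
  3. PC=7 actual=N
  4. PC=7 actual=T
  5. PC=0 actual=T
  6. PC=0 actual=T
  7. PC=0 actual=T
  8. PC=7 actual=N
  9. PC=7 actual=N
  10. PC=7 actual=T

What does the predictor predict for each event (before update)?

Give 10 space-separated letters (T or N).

Ev 1: PC=0 idx=0 pred=N actual=T -> ctr[0]=1
Ev 2: PC=0 idx=0 pred=N actual=N -> ctr[0]=0
Ev 3: PC=7 idx=3 pred=N actual=N -> ctr[3]=0
Ev 4: PC=7 idx=3 pred=N actual=T -> ctr[3]=1
Ev 5: PC=0 idx=0 pred=N actual=T -> ctr[0]=1
Ev 6: PC=0 idx=0 pred=N actual=T -> ctr[0]=2
Ev 7: PC=0 idx=0 pred=T actual=T -> ctr[0]=3
Ev 8: PC=7 idx=3 pred=N actual=N -> ctr[3]=0
Ev 9: PC=7 idx=3 pred=N actual=N -> ctr[3]=0
Ev 10: PC=7 idx=3 pred=N actual=T -> ctr[3]=1

Answer: N N N N N N T N N N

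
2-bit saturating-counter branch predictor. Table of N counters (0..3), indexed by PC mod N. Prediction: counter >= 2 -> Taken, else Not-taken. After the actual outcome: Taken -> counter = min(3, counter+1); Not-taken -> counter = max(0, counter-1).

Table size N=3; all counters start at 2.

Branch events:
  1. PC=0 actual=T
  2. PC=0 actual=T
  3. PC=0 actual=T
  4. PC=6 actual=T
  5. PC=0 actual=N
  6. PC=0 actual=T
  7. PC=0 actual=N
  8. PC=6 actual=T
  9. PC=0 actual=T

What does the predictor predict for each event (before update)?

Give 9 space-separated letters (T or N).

Answer: T T T T T T T T T

Derivation:
Ev 1: PC=0 idx=0 pred=T actual=T -> ctr[0]=3
Ev 2: PC=0 idx=0 pred=T actual=T -> ctr[0]=3
Ev 3: PC=0 idx=0 pred=T actual=T -> ctr[0]=3
Ev 4: PC=6 idx=0 pred=T actual=T -> ctr[0]=3
Ev 5: PC=0 idx=0 pred=T actual=N -> ctr[0]=2
Ev 6: PC=0 idx=0 pred=T actual=T -> ctr[0]=3
Ev 7: PC=0 idx=0 pred=T actual=N -> ctr[0]=2
Ev 8: PC=6 idx=0 pred=T actual=T -> ctr[0]=3
Ev 9: PC=0 idx=0 pred=T actual=T -> ctr[0]=3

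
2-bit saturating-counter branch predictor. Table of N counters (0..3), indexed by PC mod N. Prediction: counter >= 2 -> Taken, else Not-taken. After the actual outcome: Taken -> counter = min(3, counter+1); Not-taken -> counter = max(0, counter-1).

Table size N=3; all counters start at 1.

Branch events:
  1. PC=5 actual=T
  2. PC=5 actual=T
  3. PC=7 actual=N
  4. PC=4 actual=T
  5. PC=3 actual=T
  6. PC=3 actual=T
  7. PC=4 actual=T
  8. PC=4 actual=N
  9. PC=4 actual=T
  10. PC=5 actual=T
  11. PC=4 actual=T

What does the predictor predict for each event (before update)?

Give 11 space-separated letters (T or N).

Answer: N T N N N T N T N T T

Derivation:
Ev 1: PC=5 idx=2 pred=N actual=T -> ctr[2]=2
Ev 2: PC=5 idx=2 pred=T actual=T -> ctr[2]=3
Ev 3: PC=7 idx=1 pred=N actual=N -> ctr[1]=0
Ev 4: PC=4 idx=1 pred=N actual=T -> ctr[1]=1
Ev 5: PC=3 idx=0 pred=N actual=T -> ctr[0]=2
Ev 6: PC=3 idx=0 pred=T actual=T -> ctr[0]=3
Ev 7: PC=4 idx=1 pred=N actual=T -> ctr[1]=2
Ev 8: PC=4 idx=1 pred=T actual=N -> ctr[1]=1
Ev 9: PC=4 idx=1 pred=N actual=T -> ctr[1]=2
Ev 10: PC=5 idx=2 pred=T actual=T -> ctr[2]=3
Ev 11: PC=4 idx=1 pred=T actual=T -> ctr[1]=3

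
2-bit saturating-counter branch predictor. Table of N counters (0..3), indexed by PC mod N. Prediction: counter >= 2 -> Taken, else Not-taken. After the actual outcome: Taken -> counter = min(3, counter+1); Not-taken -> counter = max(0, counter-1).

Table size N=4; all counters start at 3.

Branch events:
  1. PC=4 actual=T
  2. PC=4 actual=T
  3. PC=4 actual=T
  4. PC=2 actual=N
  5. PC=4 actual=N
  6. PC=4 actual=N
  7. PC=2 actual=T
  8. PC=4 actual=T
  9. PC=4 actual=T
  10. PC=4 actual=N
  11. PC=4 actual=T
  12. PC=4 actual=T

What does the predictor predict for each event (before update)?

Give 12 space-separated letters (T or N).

Answer: T T T T T T T N T T T T

Derivation:
Ev 1: PC=4 idx=0 pred=T actual=T -> ctr[0]=3
Ev 2: PC=4 idx=0 pred=T actual=T -> ctr[0]=3
Ev 3: PC=4 idx=0 pred=T actual=T -> ctr[0]=3
Ev 4: PC=2 idx=2 pred=T actual=N -> ctr[2]=2
Ev 5: PC=4 idx=0 pred=T actual=N -> ctr[0]=2
Ev 6: PC=4 idx=0 pred=T actual=N -> ctr[0]=1
Ev 7: PC=2 idx=2 pred=T actual=T -> ctr[2]=3
Ev 8: PC=4 idx=0 pred=N actual=T -> ctr[0]=2
Ev 9: PC=4 idx=0 pred=T actual=T -> ctr[0]=3
Ev 10: PC=4 idx=0 pred=T actual=N -> ctr[0]=2
Ev 11: PC=4 idx=0 pred=T actual=T -> ctr[0]=3
Ev 12: PC=4 idx=0 pred=T actual=T -> ctr[0]=3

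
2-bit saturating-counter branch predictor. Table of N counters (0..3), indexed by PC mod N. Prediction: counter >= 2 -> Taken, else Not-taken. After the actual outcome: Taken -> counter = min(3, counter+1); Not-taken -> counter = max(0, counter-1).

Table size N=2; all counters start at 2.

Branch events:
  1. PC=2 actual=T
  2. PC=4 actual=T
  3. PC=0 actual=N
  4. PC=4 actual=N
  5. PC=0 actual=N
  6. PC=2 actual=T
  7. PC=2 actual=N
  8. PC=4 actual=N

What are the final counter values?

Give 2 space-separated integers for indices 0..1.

Answer: 0 2

Derivation:
Ev 1: PC=2 idx=0 pred=T actual=T -> ctr[0]=3
Ev 2: PC=4 idx=0 pred=T actual=T -> ctr[0]=3
Ev 3: PC=0 idx=0 pred=T actual=N -> ctr[0]=2
Ev 4: PC=4 idx=0 pred=T actual=N -> ctr[0]=1
Ev 5: PC=0 idx=0 pred=N actual=N -> ctr[0]=0
Ev 6: PC=2 idx=0 pred=N actual=T -> ctr[0]=1
Ev 7: PC=2 idx=0 pred=N actual=N -> ctr[0]=0
Ev 8: PC=4 idx=0 pred=N actual=N -> ctr[0]=0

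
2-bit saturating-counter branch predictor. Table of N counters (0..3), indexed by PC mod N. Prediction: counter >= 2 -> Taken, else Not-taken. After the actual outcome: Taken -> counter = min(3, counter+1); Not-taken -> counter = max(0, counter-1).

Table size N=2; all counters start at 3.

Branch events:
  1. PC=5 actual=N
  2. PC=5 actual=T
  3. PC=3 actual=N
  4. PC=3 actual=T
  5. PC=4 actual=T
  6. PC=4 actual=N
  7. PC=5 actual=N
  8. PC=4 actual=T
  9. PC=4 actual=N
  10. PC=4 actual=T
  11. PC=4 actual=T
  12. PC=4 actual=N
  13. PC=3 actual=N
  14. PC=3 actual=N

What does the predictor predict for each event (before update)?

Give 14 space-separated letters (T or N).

Answer: T T T T T T T T T T T T T N

Derivation:
Ev 1: PC=5 idx=1 pred=T actual=N -> ctr[1]=2
Ev 2: PC=5 idx=1 pred=T actual=T -> ctr[1]=3
Ev 3: PC=3 idx=1 pred=T actual=N -> ctr[1]=2
Ev 4: PC=3 idx=1 pred=T actual=T -> ctr[1]=3
Ev 5: PC=4 idx=0 pred=T actual=T -> ctr[0]=3
Ev 6: PC=4 idx=0 pred=T actual=N -> ctr[0]=2
Ev 7: PC=5 idx=1 pred=T actual=N -> ctr[1]=2
Ev 8: PC=4 idx=0 pred=T actual=T -> ctr[0]=3
Ev 9: PC=4 idx=0 pred=T actual=N -> ctr[0]=2
Ev 10: PC=4 idx=0 pred=T actual=T -> ctr[0]=3
Ev 11: PC=4 idx=0 pred=T actual=T -> ctr[0]=3
Ev 12: PC=4 idx=0 pred=T actual=N -> ctr[0]=2
Ev 13: PC=3 idx=1 pred=T actual=N -> ctr[1]=1
Ev 14: PC=3 idx=1 pred=N actual=N -> ctr[1]=0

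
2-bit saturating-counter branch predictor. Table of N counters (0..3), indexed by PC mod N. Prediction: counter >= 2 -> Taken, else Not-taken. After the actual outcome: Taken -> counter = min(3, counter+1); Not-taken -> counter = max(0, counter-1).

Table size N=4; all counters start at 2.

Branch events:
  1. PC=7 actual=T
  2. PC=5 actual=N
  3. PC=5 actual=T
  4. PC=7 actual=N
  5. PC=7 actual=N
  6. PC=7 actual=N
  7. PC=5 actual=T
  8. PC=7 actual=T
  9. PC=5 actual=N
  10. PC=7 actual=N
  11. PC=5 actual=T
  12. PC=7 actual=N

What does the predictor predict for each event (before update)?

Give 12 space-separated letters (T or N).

Ev 1: PC=7 idx=3 pred=T actual=T -> ctr[3]=3
Ev 2: PC=5 idx=1 pred=T actual=N -> ctr[1]=1
Ev 3: PC=5 idx=1 pred=N actual=T -> ctr[1]=2
Ev 4: PC=7 idx=3 pred=T actual=N -> ctr[3]=2
Ev 5: PC=7 idx=3 pred=T actual=N -> ctr[3]=1
Ev 6: PC=7 idx=3 pred=N actual=N -> ctr[3]=0
Ev 7: PC=5 idx=1 pred=T actual=T -> ctr[1]=3
Ev 8: PC=7 idx=3 pred=N actual=T -> ctr[3]=1
Ev 9: PC=5 idx=1 pred=T actual=N -> ctr[1]=2
Ev 10: PC=7 idx=3 pred=N actual=N -> ctr[3]=0
Ev 11: PC=5 idx=1 pred=T actual=T -> ctr[1]=3
Ev 12: PC=7 idx=3 pred=N actual=N -> ctr[3]=0

Answer: T T N T T N T N T N T N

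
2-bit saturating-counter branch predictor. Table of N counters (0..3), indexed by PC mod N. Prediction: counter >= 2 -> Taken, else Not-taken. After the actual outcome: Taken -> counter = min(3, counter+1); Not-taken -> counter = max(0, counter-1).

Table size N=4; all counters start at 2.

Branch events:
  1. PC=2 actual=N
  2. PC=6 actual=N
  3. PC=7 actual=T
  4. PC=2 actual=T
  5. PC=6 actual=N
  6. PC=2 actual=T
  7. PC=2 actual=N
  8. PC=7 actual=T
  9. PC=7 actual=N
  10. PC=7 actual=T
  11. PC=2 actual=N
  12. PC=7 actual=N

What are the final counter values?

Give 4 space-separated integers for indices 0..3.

Ev 1: PC=2 idx=2 pred=T actual=N -> ctr[2]=1
Ev 2: PC=6 idx=2 pred=N actual=N -> ctr[2]=0
Ev 3: PC=7 idx=3 pred=T actual=T -> ctr[3]=3
Ev 4: PC=2 idx=2 pred=N actual=T -> ctr[2]=1
Ev 5: PC=6 idx=2 pred=N actual=N -> ctr[2]=0
Ev 6: PC=2 idx=2 pred=N actual=T -> ctr[2]=1
Ev 7: PC=2 idx=2 pred=N actual=N -> ctr[2]=0
Ev 8: PC=7 idx=3 pred=T actual=T -> ctr[3]=3
Ev 9: PC=7 idx=3 pred=T actual=N -> ctr[3]=2
Ev 10: PC=7 idx=3 pred=T actual=T -> ctr[3]=3
Ev 11: PC=2 idx=2 pred=N actual=N -> ctr[2]=0
Ev 12: PC=7 idx=3 pred=T actual=N -> ctr[3]=2

Answer: 2 2 0 2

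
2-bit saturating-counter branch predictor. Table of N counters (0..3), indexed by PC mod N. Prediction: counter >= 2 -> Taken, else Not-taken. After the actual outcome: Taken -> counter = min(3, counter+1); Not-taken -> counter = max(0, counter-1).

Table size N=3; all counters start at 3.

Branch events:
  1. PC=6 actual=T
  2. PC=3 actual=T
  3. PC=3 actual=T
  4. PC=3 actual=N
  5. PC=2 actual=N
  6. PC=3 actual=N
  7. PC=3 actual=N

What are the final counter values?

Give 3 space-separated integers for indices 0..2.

Answer: 0 3 2

Derivation:
Ev 1: PC=6 idx=0 pred=T actual=T -> ctr[0]=3
Ev 2: PC=3 idx=0 pred=T actual=T -> ctr[0]=3
Ev 3: PC=3 idx=0 pred=T actual=T -> ctr[0]=3
Ev 4: PC=3 idx=0 pred=T actual=N -> ctr[0]=2
Ev 5: PC=2 idx=2 pred=T actual=N -> ctr[2]=2
Ev 6: PC=3 idx=0 pred=T actual=N -> ctr[0]=1
Ev 7: PC=3 idx=0 pred=N actual=N -> ctr[0]=0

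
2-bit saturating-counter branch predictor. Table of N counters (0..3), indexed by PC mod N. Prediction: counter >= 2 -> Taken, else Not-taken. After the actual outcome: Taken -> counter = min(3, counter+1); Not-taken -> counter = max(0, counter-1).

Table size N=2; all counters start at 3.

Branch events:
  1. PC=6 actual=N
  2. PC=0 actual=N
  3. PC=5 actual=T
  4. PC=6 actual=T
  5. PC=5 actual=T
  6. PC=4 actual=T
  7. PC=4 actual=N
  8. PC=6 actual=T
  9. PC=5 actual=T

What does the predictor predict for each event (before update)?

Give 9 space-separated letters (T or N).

Answer: T T T N T T T T T

Derivation:
Ev 1: PC=6 idx=0 pred=T actual=N -> ctr[0]=2
Ev 2: PC=0 idx=0 pred=T actual=N -> ctr[0]=1
Ev 3: PC=5 idx=1 pred=T actual=T -> ctr[1]=3
Ev 4: PC=6 idx=0 pred=N actual=T -> ctr[0]=2
Ev 5: PC=5 idx=1 pred=T actual=T -> ctr[1]=3
Ev 6: PC=4 idx=0 pred=T actual=T -> ctr[0]=3
Ev 7: PC=4 idx=0 pred=T actual=N -> ctr[0]=2
Ev 8: PC=6 idx=0 pred=T actual=T -> ctr[0]=3
Ev 9: PC=5 idx=1 pred=T actual=T -> ctr[1]=3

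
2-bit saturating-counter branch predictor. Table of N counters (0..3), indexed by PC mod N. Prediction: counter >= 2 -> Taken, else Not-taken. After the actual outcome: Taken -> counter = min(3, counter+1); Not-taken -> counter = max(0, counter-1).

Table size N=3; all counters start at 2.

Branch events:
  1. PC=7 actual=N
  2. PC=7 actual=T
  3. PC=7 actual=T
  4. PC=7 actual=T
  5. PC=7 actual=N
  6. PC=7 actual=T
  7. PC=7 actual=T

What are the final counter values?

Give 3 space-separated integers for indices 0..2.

Answer: 2 3 2

Derivation:
Ev 1: PC=7 idx=1 pred=T actual=N -> ctr[1]=1
Ev 2: PC=7 idx=1 pred=N actual=T -> ctr[1]=2
Ev 3: PC=7 idx=1 pred=T actual=T -> ctr[1]=3
Ev 4: PC=7 idx=1 pred=T actual=T -> ctr[1]=3
Ev 5: PC=7 idx=1 pred=T actual=N -> ctr[1]=2
Ev 6: PC=7 idx=1 pred=T actual=T -> ctr[1]=3
Ev 7: PC=7 idx=1 pred=T actual=T -> ctr[1]=3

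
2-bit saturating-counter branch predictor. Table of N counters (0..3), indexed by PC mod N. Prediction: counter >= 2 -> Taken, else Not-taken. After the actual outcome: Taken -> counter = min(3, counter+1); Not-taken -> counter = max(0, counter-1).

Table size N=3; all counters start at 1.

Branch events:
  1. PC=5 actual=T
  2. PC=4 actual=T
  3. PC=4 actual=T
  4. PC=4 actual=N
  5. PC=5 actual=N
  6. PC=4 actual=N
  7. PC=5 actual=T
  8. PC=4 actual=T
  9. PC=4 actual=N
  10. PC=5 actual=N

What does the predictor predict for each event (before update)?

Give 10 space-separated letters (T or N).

Answer: N N T T T T N N T T

Derivation:
Ev 1: PC=5 idx=2 pred=N actual=T -> ctr[2]=2
Ev 2: PC=4 idx=1 pred=N actual=T -> ctr[1]=2
Ev 3: PC=4 idx=1 pred=T actual=T -> ctr[1]=3
Ev 4: PC=4 idx=1 pred=T actual=N -> ctr[1]=2
Ev 5: PC=5 idx=2 pred=T actual=N -> ctr[2]=1
Ev 6: PC=4 idx=1 pred=T actual=N -> ctr[1]=1
Ev 7: PC=5 idx=2 pred=N actual=T -> ctr[2]=2
Ev 8: PC=4 idx=1 pred=N actual=T -> ctr[1]=2
Ev 9: PC=4 idx=1 pred=T actual=N -> ctr[1]=1
Ev 10: PC=5 idx=2 pred=T actual=N -> ctr[2]=1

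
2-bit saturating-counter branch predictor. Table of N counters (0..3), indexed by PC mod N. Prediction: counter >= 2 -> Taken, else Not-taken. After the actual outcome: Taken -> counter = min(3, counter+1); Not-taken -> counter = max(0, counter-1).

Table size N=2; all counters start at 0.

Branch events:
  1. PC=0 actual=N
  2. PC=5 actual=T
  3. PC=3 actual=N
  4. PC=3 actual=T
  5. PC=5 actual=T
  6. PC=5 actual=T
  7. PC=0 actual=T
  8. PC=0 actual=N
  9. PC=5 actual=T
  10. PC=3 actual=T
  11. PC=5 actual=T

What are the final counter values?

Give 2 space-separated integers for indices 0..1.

Ev 1: PC=0 idx=0 pred=N actual=N -> ctr[0]=0
Ev 2: PC=5 idx=1 pred=N actual=T -> ctr[1]=1
Ev 3: PC=3 idx=1 pred=N actual=N -> ctr[1]=0
Ev 4: PC=3 idx=1 pred=N actual=T -> ctr[1]=1
Ev 5: PC=5 idx=1 pred=N actual=T -> ctr[1]=2
Ev 6: PC=5 idx=1 pred=T actual=T -> ctr[1]=3
Ev 7: PC=0 idx=0 pred=N actual=T -> ctr[0]=1
Ev 8: PC=0 idx=0 pred=N actual=N -> ctr[0]=0
Ev 9: PC=5 idx=1 pred=T actual=T -> ctr[1]=3
Ev 10: PC=3 idx=1 pred=T actual=T -> ctr[1]=3
Ev 11: PC=5 idx=1 pred=T actual=T -> ctr[1]=3

Answer: 0 3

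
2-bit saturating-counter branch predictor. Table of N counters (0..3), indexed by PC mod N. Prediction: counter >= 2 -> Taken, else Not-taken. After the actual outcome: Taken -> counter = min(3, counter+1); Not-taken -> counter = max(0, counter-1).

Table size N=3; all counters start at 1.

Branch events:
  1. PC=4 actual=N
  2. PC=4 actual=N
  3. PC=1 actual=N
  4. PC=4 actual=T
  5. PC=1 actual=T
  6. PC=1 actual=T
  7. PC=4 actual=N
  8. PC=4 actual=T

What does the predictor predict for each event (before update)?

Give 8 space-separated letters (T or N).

Ev 1: PC=4 idx=1 pred=N actual=N -> ctr[1]=0
Ev 2: PC=4 idx=1 pred=N actual=N -> ctr[1]=0
Ev 3: PC=1 idx=1 pred=N actual=N -> ctr[1]=0
Ev 4: PC=4 idx=1 pred=N actual=T -> ctr[1]=1
Ev 5: PC=1 idx=1 pred=N actual=T -> ctr[1]=2
Ev 6: PC=1 idx=1 pred=T actual=T -> ctr[1]=3
Ev 7: PC=4 idx=1 pred=T actual=N -> ctr[1]=2
Ev 8: PC=4 idx=1 pred=T actual=T -> ctr[1]=3

Answer: N N N N N T T T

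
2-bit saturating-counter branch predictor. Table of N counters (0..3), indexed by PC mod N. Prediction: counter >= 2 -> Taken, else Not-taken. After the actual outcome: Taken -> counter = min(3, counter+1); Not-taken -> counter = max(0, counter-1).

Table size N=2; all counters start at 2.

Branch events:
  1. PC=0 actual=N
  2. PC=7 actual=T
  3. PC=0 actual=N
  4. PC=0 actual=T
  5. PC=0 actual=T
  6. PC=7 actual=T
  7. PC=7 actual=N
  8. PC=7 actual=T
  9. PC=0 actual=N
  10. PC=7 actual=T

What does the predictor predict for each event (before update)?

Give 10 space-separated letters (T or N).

Ev 1: PC=0 idx=0 pred=T actual=N -> ctr[0]=1
Ev 2: PC=7 idx=1 pred=T actual=T -> ctr[1]=3
Ev 3: PC=0 idx=0 pred=N actual=N -> ctr[0]=0
Ev 4: PC=0 idx=0 pred=N actual=T -> ctr[0]=1
Ev 5: PC=0 idx=0 pred=N actual=T -> ctr[0]=2
Ev 6: PC=7 idx=1 pred=T actual=T -> ctr[1]=3
Ev 7: PC=7 idx=1 pred=T actual=N -> ctr[1]=2
Ev 8: PC=7 idx=1 pred=T actual=T -> ctr[1]=3
Ev 9: PC=0 idx=0 pred=T actual=N -> ctr[0]=1
Ev 10: PC=7 idx=1 pred=T actual=T -> ctr[1]=3

Answer: T T N N N T T T T T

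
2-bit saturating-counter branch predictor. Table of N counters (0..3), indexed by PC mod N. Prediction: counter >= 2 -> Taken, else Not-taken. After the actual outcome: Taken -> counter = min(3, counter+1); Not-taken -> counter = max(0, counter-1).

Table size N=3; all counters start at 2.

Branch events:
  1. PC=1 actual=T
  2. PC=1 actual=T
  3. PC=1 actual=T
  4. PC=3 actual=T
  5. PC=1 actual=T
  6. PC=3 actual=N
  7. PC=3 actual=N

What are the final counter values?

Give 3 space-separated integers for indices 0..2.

Ev 1: PC=1 idx=1 pred=T actual=T -> ctr[1]=3
Ev 2: PC=1 idx=1 pred=T actual=T -> ctr[1]=3
Ev 3: PC=1 idx=1 pred=T actual=T -> ctr[1]=3
Ev 4: PC=3 idx=0 pred=T actual=T -> ctr[0]=3
Ev 5: PC=1 idx=1 pred=T actual=T -> ctr[1]=3
Ev 6: PC=3 idx=0 pred=T actual=N -> ctr[0]=2
Ev 7: PC=3 idx=0 pred=T actual=N -> ctr[0]=1

Answer: 1 3 2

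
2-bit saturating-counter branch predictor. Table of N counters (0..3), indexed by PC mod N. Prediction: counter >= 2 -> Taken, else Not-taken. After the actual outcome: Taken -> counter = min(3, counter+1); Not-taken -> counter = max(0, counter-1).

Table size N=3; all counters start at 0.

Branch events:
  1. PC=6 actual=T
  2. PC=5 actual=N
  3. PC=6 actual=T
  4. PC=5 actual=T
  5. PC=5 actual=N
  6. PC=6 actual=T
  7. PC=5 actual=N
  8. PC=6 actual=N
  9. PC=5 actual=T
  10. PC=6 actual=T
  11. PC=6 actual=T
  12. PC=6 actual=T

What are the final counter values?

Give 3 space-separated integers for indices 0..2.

Answer: 3 0 1

Derivation:
Ev 1: PC=6 idx=0 pred=N actual=T -> ctr[0]=1
Ev 2: PC=5 idx=2 pred=N actual=N -> ctr[2]=0
Ev 3: PC=6 idx=0 pred=N actual=T -> ctr[0]=2
Ev 4: PC=5 idx=2 pred=N actual=T -> ctr[2]=1
Ev 5: PC=5 idx=2 pred=N actual=N -> ctr[2]=0
Ev 6: PC=6 idx=0 pred=T actual=T -> ctr[0]=3
Ev 7: PC=5 idx=2 pred=N actual=N -> ctr[2]=0
Ev 8: PC=6 idx=0 pred=T actual=N -> ctr[0]=2
Ev 9: PC=5 idx=2 pred=N actual=T -> ctr[2]=1
Ev 10: PC=6 idx=0 pred=T actual=T -> ctr[0]=3
Ev 11: PC=6 idx=0 pred=T actual=T -> ctr[0]=3
Ev 12: PC=6 idx=0 pred=T actual=T -> ctr[0]=3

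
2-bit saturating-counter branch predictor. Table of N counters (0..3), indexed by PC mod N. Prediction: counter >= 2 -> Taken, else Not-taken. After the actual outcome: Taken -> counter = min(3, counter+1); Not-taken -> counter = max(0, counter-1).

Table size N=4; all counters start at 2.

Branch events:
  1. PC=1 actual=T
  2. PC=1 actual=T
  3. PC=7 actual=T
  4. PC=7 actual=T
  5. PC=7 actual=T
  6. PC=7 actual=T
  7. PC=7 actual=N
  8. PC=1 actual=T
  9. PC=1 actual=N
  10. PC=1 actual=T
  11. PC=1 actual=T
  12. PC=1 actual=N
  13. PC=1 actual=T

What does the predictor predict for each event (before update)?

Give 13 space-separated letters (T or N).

Answer: T T T T T T T T T T T T T

Derivation:
Ev 1: PC=1 idx=1 pred=T actual=T -> ctr[1]=3
Ev 2: PC=1 idx=1 pred=T actual=T -> ctr[1]=3
Ev 3: PC=7 idx=3 pred=T actual=T -> ctr[3]=3
Ev 4: PC=7 idx=3 pred=T actual=T -> ctr[3]=3
Ev 5: PC=7 idx=3 pred=T actual=T -> ctr[3]=3
Ev 6: PC=7 idx=3 pred=T actual=T -> ctr[3]=3
Ev 7: PC=7 idx=3 pred=T actual=N -> ctr[3]=2
Ev 8: PC=1 idx=1 pred=T actual=T -> ctr[1]=3
Ev 9: PC=1 idx=1 pred=T actual=N -> ctr[1]=2
Ev 10: PC=1 idx=1 pred=T actual=T -> ctr[1]=3
Ev 11: PC=1 idx=1 pred=T actual=T -> ctr[1]=3
Ev 12: PC=1 idx=1 pred=T actual=N -> ctr[1]=2
Ev 13: PC=1 idx=1 pred=T actual=T -> ctr[1]=3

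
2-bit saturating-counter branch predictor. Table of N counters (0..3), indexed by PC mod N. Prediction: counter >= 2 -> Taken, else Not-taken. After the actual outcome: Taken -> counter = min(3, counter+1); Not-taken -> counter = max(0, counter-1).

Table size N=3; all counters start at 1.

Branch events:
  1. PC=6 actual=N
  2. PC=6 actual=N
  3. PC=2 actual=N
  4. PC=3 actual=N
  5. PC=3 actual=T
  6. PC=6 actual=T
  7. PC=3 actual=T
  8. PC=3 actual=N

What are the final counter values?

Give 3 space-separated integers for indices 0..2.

Answer: 2 1 0

Derivation:
Ev 1: PC=6 idx=0 pred=N actual=N -> ctr[0]=0
Ev 2: PC=6 idx=0 pred=N actual=N -> ctr[0]=0
Ev 3: PC=2 idx=2 pred=N actual=N -> ctr[2]=0
Ev 4: PC=3 idx=0 pred=N actual=N -> ctr[0]=0
Ev 5: PC=3 idx=0 pred=N actual=T -> ctr[0]=1
Ev 6: PC=6 idx=0 pred=N actual=T -> ctr[0]=2
Ev 7: PC=3 idx=0 pred=T actual=T -> ctr[0]=3
Ev 8: PC=3 idx=0 pred=T actual=N -> ctr[0]=2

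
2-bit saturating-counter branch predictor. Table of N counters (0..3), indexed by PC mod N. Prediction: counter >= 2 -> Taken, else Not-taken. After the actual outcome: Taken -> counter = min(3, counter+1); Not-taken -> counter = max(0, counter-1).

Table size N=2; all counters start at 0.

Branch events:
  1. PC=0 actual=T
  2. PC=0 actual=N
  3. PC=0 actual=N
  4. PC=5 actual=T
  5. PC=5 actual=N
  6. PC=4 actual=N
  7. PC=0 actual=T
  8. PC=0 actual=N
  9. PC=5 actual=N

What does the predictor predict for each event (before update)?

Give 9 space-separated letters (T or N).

Answer: N N N N N N N N N

Derivation:
Ev 1: PC=0 idx=0 pred=N actual=T -> ctr[0]=1
Ev 2: PC=0 idx=0 pred=N actual=N -> ctr[0]=0
Ev 3: PC=0 idx=0 pred=N actual=N -> ctr[0]=0
Ev 4: PC=5 idx=1 pred=N actual=T -> ctr[1]=1
Ev 5: PC=5 idx=1 pred=N actual=N -> ctr[1]=0
Ev 6: PC=4 idx=0 pred=N actual=N -> ctr[0]=0
Ev 7: PC=0 idx=0 pred=N actual=T -> ctr[0]=1
Ev 8: PC=0 idx=0 pred=N actual=N -> ctr[0]=0
Ev 9: PC=5 idx=1 pred=N actual=N -> ctr[1]=0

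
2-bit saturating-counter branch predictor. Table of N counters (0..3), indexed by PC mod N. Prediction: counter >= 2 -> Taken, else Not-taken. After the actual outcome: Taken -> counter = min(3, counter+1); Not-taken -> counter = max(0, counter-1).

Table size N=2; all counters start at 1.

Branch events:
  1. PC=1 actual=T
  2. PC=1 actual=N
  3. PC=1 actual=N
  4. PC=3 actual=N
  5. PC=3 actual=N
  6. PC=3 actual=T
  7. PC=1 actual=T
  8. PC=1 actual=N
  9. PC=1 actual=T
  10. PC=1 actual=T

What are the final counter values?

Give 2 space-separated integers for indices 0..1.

Answer: 1 3

Derivation:
Ev 1: PC=1 idx=1 pred=N actual=T -> ctr[1]=2
Ev 2: PC=1 idx=1 pred=T actual=N -> ctr[1]=1
Ev 3: PC=1 idx=1 pred=N actual=N -> ctr[1]=0
Ev 4: PC=3 idx=1 pred=N actual=N -> ctr[1]=0
Ev 5: PC=3 idx=1 pred=N actual=N -> ctr[1]=0
Ev 6: PC=3 idx=1 pred=N actual=T -> ctr[1]=1
Ev 7: PC=1 idx=1 pred=N actual=T -> ctr[1]=2
Ev 8: PC=1 idx=1 pred=T actual=N -> ctr[1]=1
Ev 9: PC=1 idx=1 pred=N actual=T -> ctr[1]=2
Ev 10: PC=1 idx=1 pred=T actual=T -> ctr[1]=3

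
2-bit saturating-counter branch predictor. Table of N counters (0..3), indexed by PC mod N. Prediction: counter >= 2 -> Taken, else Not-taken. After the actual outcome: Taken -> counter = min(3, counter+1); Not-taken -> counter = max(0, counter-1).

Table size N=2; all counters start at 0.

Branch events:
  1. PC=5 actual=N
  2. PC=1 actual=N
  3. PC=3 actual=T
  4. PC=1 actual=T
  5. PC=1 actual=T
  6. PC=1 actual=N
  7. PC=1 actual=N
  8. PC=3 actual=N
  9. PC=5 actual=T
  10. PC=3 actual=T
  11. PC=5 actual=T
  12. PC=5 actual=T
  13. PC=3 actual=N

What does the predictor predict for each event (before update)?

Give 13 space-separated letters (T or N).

Ev 1: PC=5 idx=1 pred=N actual=N -> ctr[1]=0
Ev 2: PC=1 idx=1 pred=N actual=N -> ctr[1]=0
Ev 3: PC=3 idx=1 pred=N actual=T -> ctr[1]=1
Ev 4: PC=1 idx=1 pred=N actual=T -> ctr[1]=2
Ev 5: PC=1 idx=1 pred=T actual=T -> ctr[1]=3
Ev 6: PC=1 idx=1 pred=T actual=N -> ctr[1]=2
Ev 7: PC=1 idx=1 pred=T actual=N -> ctr[1]=1
Ev 8: PC=3 idx=1 pred=N actual=N -> ctr[1]=0
Ev 9: PC=5 idx=1 pred=N actual=T -> ctr[1]=1
Ev 10: PC=3 idx=1 pred=N actual=T -> ctr[1]=2
Ev 11: PC=5 idx=1 pred=T actual=T -> ctr[1]=3
Ev 12: PC=5 idx=1 pred=T actual=T -> ctr[1]=3
Ev 13: PC=3 idx=1 pred=T actual=N -> ctr[1]=2

Answer: N N N N T T T N N N T T T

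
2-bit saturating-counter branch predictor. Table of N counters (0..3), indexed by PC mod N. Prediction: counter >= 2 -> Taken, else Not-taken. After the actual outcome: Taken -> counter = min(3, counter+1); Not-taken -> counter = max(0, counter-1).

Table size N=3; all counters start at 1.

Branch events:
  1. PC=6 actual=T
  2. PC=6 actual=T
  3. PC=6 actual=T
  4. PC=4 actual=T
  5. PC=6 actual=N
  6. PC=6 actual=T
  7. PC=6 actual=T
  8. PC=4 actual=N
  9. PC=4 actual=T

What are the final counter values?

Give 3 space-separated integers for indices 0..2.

Answer: 3 2 1

Derivation:
Ev 1: PC=6 idx=0 pred=N actual=T -> ctr[0]=2
Ev 2: PC=6 idx=0 pred=T actual=T -> ctr[0]=3
Ev 3: PC=6 idx=0 pred=T actual=T -> ctr[0]=3
Ev 4: PC=4 idx=1 pred=N actual=T -> ctr[1]=2
Ev 5: PC=6 idx=0 pred=T actual=N -> ctr[0]=2
Ev 6: PC=6 idx=0 pred=T actual=T -> ctr[0]=3
Ev 7: PC=6 idx=0 pred=T actual=T -> ctr[0]=3
Ev 8: PC=4 idx=1 pred=T actual=N -> ctr[1]=1
Ev 9: PC=4 idx=1 pred=N actual=T -> ctr[1]=2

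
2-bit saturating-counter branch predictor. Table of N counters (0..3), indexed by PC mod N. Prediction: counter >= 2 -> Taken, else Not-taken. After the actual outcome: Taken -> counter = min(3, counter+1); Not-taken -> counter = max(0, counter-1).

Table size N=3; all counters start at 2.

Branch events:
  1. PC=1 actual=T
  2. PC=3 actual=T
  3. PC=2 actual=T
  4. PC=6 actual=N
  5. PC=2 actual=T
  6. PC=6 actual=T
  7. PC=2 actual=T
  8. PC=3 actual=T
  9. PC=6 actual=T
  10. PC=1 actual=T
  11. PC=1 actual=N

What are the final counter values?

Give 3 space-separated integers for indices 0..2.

Ev 1: PC=1 idx=1 pred=T actual=T -> ctr[1]=3
Ev 2: PC=3 idx=0 pred=T actual=T -> ctr[0]=3
Ev 3: PC=2 idx=2 pred=T actual=T -> ctr[2]=3
Ev 4: PC=6 idx=0 pred=T actual=N -> ctr[0]=2
Ev 5: PC=2 idx=2 pred=T actual=T -> ctr[2]=3
Ev 6: PC=6 idx=0 pred=T actual=T -> ctr[0]=3
Ev 7: PC=2 idx=2 pred=T actual=T -> ctr[2]=3
Ev 8: PC=3 idx=0 pred=T actual=T -> ctr[0]=3
Ev 9: PC=6 idx=0 pred=T actual=T -> ctr[0]=3
Ev 10: PC=1 idx=1 pred=T actual=T -> ctr[1]=3
Ev 11: PC=1 idx=1 pred=T actual=N -> ctr[1]=2

Answer: 3 2 3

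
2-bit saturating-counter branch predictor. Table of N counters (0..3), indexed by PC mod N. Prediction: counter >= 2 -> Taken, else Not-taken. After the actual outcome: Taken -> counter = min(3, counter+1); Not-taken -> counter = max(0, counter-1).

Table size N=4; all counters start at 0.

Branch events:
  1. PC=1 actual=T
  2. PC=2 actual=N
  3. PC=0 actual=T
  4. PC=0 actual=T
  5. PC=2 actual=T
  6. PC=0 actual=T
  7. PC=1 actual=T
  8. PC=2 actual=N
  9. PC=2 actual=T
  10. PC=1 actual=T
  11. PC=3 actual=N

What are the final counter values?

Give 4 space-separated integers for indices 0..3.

Answer: 3 3 1 0

Derivation:
Ev 1: PC=1 idx=1 pred=N actual=T -> ctr[1]=1
Ev 2: PC=2 idx=2 pred=N actual=N -> ctr[2]=0
Ev 3: PC=0 idx=0 pred=N actual=T -> ctr[0]=1
Ev 4: PC=0 idx=0 pred=N actual=T -> ctr[0]=2
Ev 5: PC=2 idx=2 pred=N actual=T -> ctr[2]=1
Ev 6: PC=0 idx=0 pred=T actual=T -> ctr[0]=3
Ev 7: PC=1 idx=1 pred=N actual=T -> ctr[1]=2
Ev 8: PC=2 idx=2 pred=N actual=N -> ctr[2]=0
Ev 9: PC=2 idx=2 pred=N actual=T -> ctr[2]=1
Ev 10: PC=1 idx=1 pred=T actual=T -> ctr[1]=3
Ev 11: PC=3 idx=3 pred=N actual=N -> ctr[3]=0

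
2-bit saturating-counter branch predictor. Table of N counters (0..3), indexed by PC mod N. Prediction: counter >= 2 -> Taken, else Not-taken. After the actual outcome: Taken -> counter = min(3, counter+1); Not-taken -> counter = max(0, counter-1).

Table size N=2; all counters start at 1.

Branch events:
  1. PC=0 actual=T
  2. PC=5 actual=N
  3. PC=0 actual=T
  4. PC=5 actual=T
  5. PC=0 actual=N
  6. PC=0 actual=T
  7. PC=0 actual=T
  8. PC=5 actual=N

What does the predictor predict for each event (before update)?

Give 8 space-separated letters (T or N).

Answer: N N T N T T T N

Derivation:
Ev 1: PC=0 idx=0 pred=N actual=T -> ctr[0]=2
Ev 2: PC=5 idx=1 pred=N actual=N -> ctr[1]=0
Ev 3: PC=0 idx=0 pred=T actual=T -> ctr[0]=3
Ev 4: PC=5 idx=1 pred=N actual=T -> ctr[1]=1
Ev 5: PC=0 idx=0 pred=T actual=N -> ctr[0]=2
Ev 6: PC=0 idx=0 pred=T actual=T -> ctr[0]=3
Ev 7: PC=0 idx=0 pred=T actual=T -> ctr[0]=3
Ev 8: PC=5 idx=1 pred=N actual=N -> ctr[1]=0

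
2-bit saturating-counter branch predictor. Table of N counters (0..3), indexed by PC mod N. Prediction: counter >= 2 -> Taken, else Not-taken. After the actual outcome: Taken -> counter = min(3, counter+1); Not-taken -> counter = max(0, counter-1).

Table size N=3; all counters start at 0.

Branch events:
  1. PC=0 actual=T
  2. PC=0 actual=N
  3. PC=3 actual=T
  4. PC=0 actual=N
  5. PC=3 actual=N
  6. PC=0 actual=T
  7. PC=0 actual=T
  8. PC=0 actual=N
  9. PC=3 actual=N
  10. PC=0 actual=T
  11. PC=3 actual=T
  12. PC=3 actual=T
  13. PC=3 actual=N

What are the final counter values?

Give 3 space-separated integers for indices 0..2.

Answer: 2 0 0

Derivation:
Ev 1: PC=0 idx=0 pred=N actual=T -> ctr[0]=1
Ev 2: PC=0 idx=0 pred=N actual=N -> ctr[0]=0
Ev 3: PC=3 idx=0 pred=N actual=T -> ctr[0]=1
Ev 4: PC=0 idx=0 pred=N actual=N -> ctr[0]=0
Ev 5: PC=3 idx=0 pred=N actual=N -> ctr[0]=0
Ev 6: PC=0 idx=0 pred=N actual=T -> ctr[0]=1
Ev 7: PC=0 idx=0 pred=N actual=T -> ctr[0]=2
Ev 8: PC=0 idx=0 pred=T actual=N -> ctr[0]=1
Ev 9: PC=3 idx=0 pred=N actual=N -> ctr[0]=0
Ev 10: PC=0 idx=0 pred=N actual=T -> ctr[0]=1
Ev 11: PC=3 idx=0 pred=N actual=T -> ctr[0]=2
Ev 12: PC=3 idx=0 pred=T actual=T -> ctr[0]=3
Ev 13: PC=3 idx=0 pred=T actual=N -> ctr[0]=2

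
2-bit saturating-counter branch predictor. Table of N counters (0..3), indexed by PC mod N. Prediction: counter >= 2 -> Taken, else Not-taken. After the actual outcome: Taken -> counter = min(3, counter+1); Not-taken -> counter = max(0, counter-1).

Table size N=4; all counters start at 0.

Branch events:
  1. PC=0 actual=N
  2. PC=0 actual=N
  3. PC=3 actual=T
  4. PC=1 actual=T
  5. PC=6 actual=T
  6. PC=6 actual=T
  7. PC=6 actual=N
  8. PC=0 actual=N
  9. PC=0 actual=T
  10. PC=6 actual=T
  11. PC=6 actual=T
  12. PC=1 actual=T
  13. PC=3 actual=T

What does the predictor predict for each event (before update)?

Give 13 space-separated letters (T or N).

Ev 1: PC=0 idx=0 pred=N actual=N -> ctr[0]=0
Ev 2: PC=0 idx=0 pred=N actual=N -> ctr[0]=0
Ev 3: PC=3 idx=3 pred=N actual=T -> ctr[3]=1
Ev 4: PC=1 idx=1 pred=N actual=T -> ctr[1]=1
Ev 5: PC=6 idx=2 pred=N actual=T -> ctr[2]=1
Ev 6: PC=6 idx=2 pred=N actual=T -> ctr[2]=2
Ev 7: PC=6 idx=2 pred=T actual=N -> ctr[2]=1
Ev 8: PC=0 idx=0 pred=N actual=N -> ctr[0]=0
Ev 9: PC=0 idx=0 pred=N actual=T -> ctr[0]=1
Ev 10: PC=6 idx=2 pred=N actual=T -> ctr[2]=2
Ev 11: PC=6 idx=2 pred=T actual=T -> ctr[2]=3
Ev 12: PC=1 idx=1 pred=N actual=T -> ctr[1]=2
Ev 13: PC=3 idx=3 pred=N actual=T -> ctr[3]=2

Answer: N N N N N N T N N N T N N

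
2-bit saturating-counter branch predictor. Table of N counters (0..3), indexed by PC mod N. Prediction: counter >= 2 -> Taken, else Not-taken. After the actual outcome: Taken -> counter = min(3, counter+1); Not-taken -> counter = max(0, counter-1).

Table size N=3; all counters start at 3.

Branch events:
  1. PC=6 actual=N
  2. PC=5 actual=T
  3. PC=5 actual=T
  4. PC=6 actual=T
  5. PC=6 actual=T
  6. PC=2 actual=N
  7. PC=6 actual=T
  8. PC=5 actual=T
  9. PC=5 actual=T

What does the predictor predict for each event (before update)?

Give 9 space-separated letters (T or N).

Ev 1: PC=6 idx=0 pred=T actual=N -> ctr[0]=2
Ev 2: PC=5 idx=2 pred=T actual=T -> ctr[2]=3
Ev 3: PC=5 idx=2 pred=T actual=T -> ctr[2]=3
Ev 4: PC=6 idx=0 pred=T actual=T -> ctr[0]=3
Ev 5: PC=6 idx=0 pred=T actual=T -> ctr[0]=3
Ev 6: PC=2 idx=2 pred=T actual=N -> ctr[2]=2
Ev 7: PC=6 idx=0 pred=T actual=T -> ctr[0]=3
Ev 8: PC=5 idx=2 pred=T actual=T -> ctr[2]=3
Ev 9: PC=5 idx=2 pred=T actual=T -> ctr[2]=3

Answer: T T T T T T T T T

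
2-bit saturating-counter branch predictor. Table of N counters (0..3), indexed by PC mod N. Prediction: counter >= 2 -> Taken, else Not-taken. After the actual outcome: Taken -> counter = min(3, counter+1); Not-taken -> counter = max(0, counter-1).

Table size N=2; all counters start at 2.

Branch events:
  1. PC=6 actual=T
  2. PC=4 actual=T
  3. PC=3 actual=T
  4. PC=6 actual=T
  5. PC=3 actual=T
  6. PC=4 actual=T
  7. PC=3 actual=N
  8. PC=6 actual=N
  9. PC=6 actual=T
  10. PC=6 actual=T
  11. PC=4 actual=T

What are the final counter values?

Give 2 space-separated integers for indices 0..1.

Ev 1: PC=6 idx=0 pred=T actual=T -> ctr[0]=3
Ev 2: PC=4 idx=0 pred=T actual=T -> ctr[0]=3
Ev 3: PC=3 idx=1 pred=T actual=T -> ctr[1]=3
Ev 4: PC=6 idx=0 pred=T actual=T -> ctr[0]=3
Ev 5: PC=3 idx=1 pred=T actual=T -> ctr[1]=3
Ev 6: PC=4 idx=0 pred=T actual=T -> ctr[0]=3
Ev 7: PC=3 idx=1 pred=T actual=N -> ctr[1]=2
Ev 8: PC=6 idx=0 pred=T actual=N -> ctr[0]=2
Ev 9: PC=6 idx=0 pred=T actual=T -> ctr[0]=3
Ev 10: PC=6 idx=0 pred=T actual=T -> ctr[0]=3
Ev 11: PC=4 idx=0 pred=T actual=T -> ctr[0]=3

Answer: 3 2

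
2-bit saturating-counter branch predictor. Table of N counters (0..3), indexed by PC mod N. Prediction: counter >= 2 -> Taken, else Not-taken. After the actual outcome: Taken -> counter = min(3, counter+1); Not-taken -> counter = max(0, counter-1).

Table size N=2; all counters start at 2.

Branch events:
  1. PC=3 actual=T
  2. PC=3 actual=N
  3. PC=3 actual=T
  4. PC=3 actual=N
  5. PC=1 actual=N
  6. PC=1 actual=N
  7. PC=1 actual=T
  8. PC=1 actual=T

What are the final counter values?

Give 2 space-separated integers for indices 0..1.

Answer: 2 2

Derivation:
Ev 1: PC=3 idx=1 pred=T actual=T -> ctr[1]=3
Ev 2: PC=3 idx=1 pred=T actual=N -> ctr[1]=2
Ev 3: PC=3 idx=1 pred=T actual=T -> ctr[1]=3
Ev 4: PC=3 idx=1 pred=T actual=N -> ctr[1]=2
Ev 5: PC=1 idx=1 pred=T actual=N -> ctr[1]=1
Ev 6: PC=1 idx=1 pred=N actual=N -> ctr[1]=0
Ev 7: PC=1 idx=1 pred=N actual=T -> ctr[1]=1
Ev 8: PC=1 idx=1 pred=N actual=T -> ctr[1]=2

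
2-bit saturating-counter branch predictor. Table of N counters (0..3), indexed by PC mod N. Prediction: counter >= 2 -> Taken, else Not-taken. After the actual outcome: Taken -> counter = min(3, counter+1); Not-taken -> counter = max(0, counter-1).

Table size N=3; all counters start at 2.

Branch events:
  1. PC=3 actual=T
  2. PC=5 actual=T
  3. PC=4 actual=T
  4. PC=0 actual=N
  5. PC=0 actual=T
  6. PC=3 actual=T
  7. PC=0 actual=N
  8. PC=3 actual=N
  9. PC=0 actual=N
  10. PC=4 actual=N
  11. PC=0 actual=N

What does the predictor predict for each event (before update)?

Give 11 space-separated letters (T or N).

Answer: T T T T T T T T N T N

Derivation:
Ev 1: PC=3 idx=0 pred=T actual=T -> ctr[0]=3
Ev 2: PC=5 idx=2 pred=T actual=T -> ctr[2]=3
Ev 3: PC=4 idx=1 pred=T actual=T -> ctr[1]=3
Ev 4: PC=0 idx=0 pred=T actual=N -> ctr[0]=2
Ev 5: PC=0 idx=0 pred=T actual=T -> ctr[0]=3
Ev 6: PC=3 idx=0 pred=T actual=T -> ctr[0]=3
Ev 7: PC=0 idx=0 pred=T actual=N -> ctr[0]=2
Ev 8: PC=3 idx=0 pred=T actual=N -> ctr[0]=1
Ev 9: PC=0 idx=0 pred=N actual=N -> ctr[0]=0
Ev 10: PC=4 idx=1 pred=T actual=N -> ctr[1]=2
Ev 11: PC=0 idx=0 pred=N actual=N -> ctr[0]=0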